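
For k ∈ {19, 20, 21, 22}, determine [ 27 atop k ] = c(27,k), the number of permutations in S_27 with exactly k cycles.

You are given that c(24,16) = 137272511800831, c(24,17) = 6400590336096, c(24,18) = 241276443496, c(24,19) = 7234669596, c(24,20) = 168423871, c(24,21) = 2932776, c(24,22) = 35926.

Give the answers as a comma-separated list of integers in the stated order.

row 25: T[25][17]=24·6400590336096+137272511800831=290886679867135  T[25][18]=24·241276443496+6400590336096=12191224980000  T[25][19]=24·7234669596+241276443496=414908513800  T[25][20]=24·168423871+7234669596=11276842500  T[25][21]=24·2932776+168423871=238810495  T[25][22]=24·35926+2932776=3795000
row 26: T[26][18]=25·12191224980000+290886679867135=595667304367135  T[26][19]=25·414908513800+12191224980000=22563937825000  T[26][20]=25·11276842500+414908513800=696829576300  T[26][21]=25·238810495+11276842500=17247104875  T[26][22]=25·3795000+238810495=333685495
row 27: T[27][19]=26·22563937825000+595667304367135=1182329687817135  T[27][20]=26·696829576300+22563937825000=40681506808800  T[27][21]=26·17247104875+696829576300=1145254303050  T[27][22]=26·333685495+17247104875=25922927745
Read c(27,19) = 1182329687817135, c(27,20) = 40681506808800, c(27,21) = 1145254303050, c(27,22) = 25922927745.

1182329687817135, 40681506808800, 1145254303050, 25922927745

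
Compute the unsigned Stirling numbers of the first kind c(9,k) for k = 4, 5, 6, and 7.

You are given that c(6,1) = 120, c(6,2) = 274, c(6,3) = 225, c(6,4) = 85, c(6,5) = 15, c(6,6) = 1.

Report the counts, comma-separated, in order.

67284, 22449, 4536, 546

row 7: T[7][2]=6·274+120=1764  T[7][3]=6·225+274=1624  T[7][4]=6·85+225=735  T[7][5]=6·15+85=175  T[7][6]=6·1+15=21  T[7][7]=6·0+1=1
row 8: T[8][3]=7·1624+1764=13132  T[8][4]=7·735+1624=6769  T[8][5]=7·175+735=1960  T[8][6]=7·21+175=322  T[8][7]=7·1+21=28
row 9: T[9][4]=8·6769+13132=67284  T[9][5]=8·1960+6769=22449  T[9][6]=8·322+1960=4536  T[9][7]=8·28+322=546
Read c(9,4) = 67284, c(9,5) = 22449, c(9,6) = 4536, c(9,7) = 546.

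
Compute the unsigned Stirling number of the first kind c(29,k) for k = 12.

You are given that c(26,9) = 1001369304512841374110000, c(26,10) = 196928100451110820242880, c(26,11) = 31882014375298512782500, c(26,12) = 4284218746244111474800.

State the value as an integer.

row 27: T[27][10]=26·196928100451110820242880+1001369304512841374110000=6121499916241722700424880  T[27][11]=26·31882014375298512782500+196928100451110820242880=1025860474208872152587880  T[27][12]=26·4284218746244111474800+31882014375298512782500=143271701777645411127300
row 28: T[28][11]=27·1025860474208872152587880+6121499916241722700424880=33819732719881270820297640  T[28][12]=27·143271701777645411127300+1025860474208872152587880=4894196422205298253024980
row 29: T[29][12]=28·4894196422205298253024980+33819732719881270820297640=170857232541629621904997080
Read c(29,12) = 170857232541629621904997080.

170857232541629621904997080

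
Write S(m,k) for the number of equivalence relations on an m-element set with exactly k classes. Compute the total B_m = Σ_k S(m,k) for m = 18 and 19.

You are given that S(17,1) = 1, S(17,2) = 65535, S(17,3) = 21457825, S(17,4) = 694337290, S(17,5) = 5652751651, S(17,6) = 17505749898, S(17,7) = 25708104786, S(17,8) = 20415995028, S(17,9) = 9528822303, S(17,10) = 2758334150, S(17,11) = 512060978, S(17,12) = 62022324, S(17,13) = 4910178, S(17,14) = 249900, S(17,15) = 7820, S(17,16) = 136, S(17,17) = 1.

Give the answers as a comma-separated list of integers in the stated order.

[18] T[18,1]:1*1+0=1 · T[18,2]:2*65535+1=131071 · T[18,3]:3*21457825+65535=64439010 · T[18,4]:4*694337290+21457825=2798806985 · T[18,5]:5*5652751651+694337290=28958095545 · T[18,6]:6*17505749898+5652751651=110687251039 · T[18,7]:7*25708104786+17505749898=197462483400 · T[18,8]:8*20415995028+25708104786=189036065010 · T[18,9]:9*9528822303+20415995028=106175395755 · T[18,10]:10*2758334150+9528822303=37112163803 · T[18,11]:11*512060978+2758334150=8391004908 · T[18,12]:12*62022324+512060978=1256328866 · T[18,13]:13*4910178+62022324=125854638 · T[18,14]:14*249900+4910178=8408778 · T[18,15]:15*7820+249900=367200 · T[18,16]:16*136+7820=9996 · T[18,17]:17*1+136=153 · T[18,18]:18*0+1=1
[19] T[19,1]:1*1+0=1 · T[19,2]:2*131071+1=262143 · T[19,3]:3*64439010+131071=193448101 · T[19,4]:4*2798806985+64439010=11259666950 · T[19,5]:5*28958095545+2798806985=147589284710 · T[19,6]:6*110687251039+28958095545=693081601779 · T[19,7]:7*197462483400+110687251039=1492924634839 · T[19,8]:8*189036065010+197462483400=1709751003480 · T[19,9]:9*106175395755+189036065010=1144614626805 · T[19,10]:10*37112163803+106175395755=477297033785 · T[19,11]:11*8391004908+37112163803=129413217791 · T[19,12]:12*1256328866+8391004908=23466951300 · T[19,13]:13*125854638+1256328866=2892439160 · T[19,14]:14*8408778+125854638=243577530 · T[19,15]:15*367200+8408778=13916778 · T[19,16]:16*9996+367200=527136 · T[19,17]:17*153+9996=12597 · T[19,18]:18*1+153=171 · T[19,19]:19*0+1=1
B_18 = ΣS(18,k) = 1+131071+64439010+2798806985+28958095545+110687251039+197462483400+189036065010+106175395755+37112163803+8391004908+1256328866+125854638+8408778+367200+9996+153+1 = 682076806159
B_19 = ΣS(19,k) = 1+262143+193448101+11259666950+147589284710+693081601779+1492924634839+1709751003480+1144614626805+477297033785+129413217791+23466951300+2892439160+243577530+13916778+527136+12597+171+1 = 5832742205057

682076806159, 5832742205057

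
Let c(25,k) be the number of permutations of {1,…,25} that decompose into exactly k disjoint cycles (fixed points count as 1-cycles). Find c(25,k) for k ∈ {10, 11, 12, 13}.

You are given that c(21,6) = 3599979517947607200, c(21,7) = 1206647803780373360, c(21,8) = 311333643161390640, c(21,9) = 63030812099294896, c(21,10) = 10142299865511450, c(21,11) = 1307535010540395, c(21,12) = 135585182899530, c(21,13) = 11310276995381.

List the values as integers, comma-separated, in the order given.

6508376179668146850000, 1014945527825214637300, 130770928736755873500, 13990945200239106865

i=22: T(22,7)=3599979517947607200+21·1206647803780373360=28939583397335447760 | T(22,8)=1206647803780373360+21·311333643161390640=7744654310169576800 | T(22,9)=311333643161390640+21·63030812099294896=1634980697246583456 | T(22,10)=63030812099294896+21·10142299865511450=276019109275035346 | T(22,11)=10142299865511450+21·1307535010540395=37600535086859745 | T(22,12)=1307535010540395+21·135585182899530=4154823851430525 | T(22,13)=135585182899530+21·11310276995381=373100999802531
i=23: T(23,8)=28939583397335447760+22·7744654310169576800=199321978221066137360 | T(23,9)=7744654310169576800+22·1634980697246583456=43714229649594412832 | T(23,10)=1634980697246583456+22·276019109275035346=7707401101297361068 | T(23,11)=276019109275035346+22·37600535086859745=1103230881185949736 | T(23,12)=37600535086859745+22·4154823851430525=129006659818331295 | T(23,13)=4154823851430525+22·373100999802531=12363045847086207
i=24: T(24,9)=199321978221066137360+23·43714229649594412832=1204749260161737632496 | T(24,10)=43714229649594412832+23·7707401101297361068=220984454979433717396 | T(24,11)=7707401101297361068+23·1103230881185949736=33081711368574204996 | T(24,12)=1103230881185949736+23·129006659818331295=4070384057007569521 | T(24,13)=129006659818331295+23·12363045847086207=413356714301314056
i=25: T(25,10)=1204749260161737632496+24·220984454979433717396=6508376179668146850000 | T(25,11)=220984454979433717396+24·33081711368574204996=1014945527825214637300 | T(25,12)=33081711368574204996+24·4070384057007569521=130770928736755873500 | T(25,13)=4070384057007569521+24·413356714301314056=13990945200239106865
Read c(25,10) = 6508376179668146850000, c(25,11) = 1014945527825214637300, c(25,12) = 130770928736755873500, c(25,13) = 13990945200239106865.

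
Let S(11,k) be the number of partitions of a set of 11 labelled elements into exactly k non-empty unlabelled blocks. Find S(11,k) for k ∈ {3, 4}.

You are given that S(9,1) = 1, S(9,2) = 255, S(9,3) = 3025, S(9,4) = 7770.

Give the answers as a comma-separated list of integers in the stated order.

[10] T[10,2]:2*255+1=511 · T[10,3]:3*3025+255=9330 · T[10,4]:4*7770+3025=34105
[11] T[11,3]:3*9330+511=28501 · T[11,4]:4*34105+9330=145750
Read S(11,3) = 28501, S(11,4) = 145750.

28501, 145750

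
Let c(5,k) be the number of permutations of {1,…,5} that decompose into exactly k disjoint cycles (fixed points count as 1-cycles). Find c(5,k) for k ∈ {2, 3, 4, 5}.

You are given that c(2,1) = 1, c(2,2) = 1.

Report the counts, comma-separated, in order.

50, 35, 10, 1

row 3: T[3][1]=2·1+0=2  T[3][2]=2·1+1=3  T[3][3]=2·0+1=1
row 4: T[4][1]=3·2+0=6  T[4][2]=3·3+2=11  T[4][3]=3·1+3=6  T[4][4]=3·0+1=1
row 5: T[5][2]=4·11+6=50  T[5][3]=4·6+11=35  T[5][4]=4·1+6=10  T[5][5]=4·0+1=1
Read c(5,2) = 50, c(5,3) = 35, c(5,4) = 10, c(5,5) = 1.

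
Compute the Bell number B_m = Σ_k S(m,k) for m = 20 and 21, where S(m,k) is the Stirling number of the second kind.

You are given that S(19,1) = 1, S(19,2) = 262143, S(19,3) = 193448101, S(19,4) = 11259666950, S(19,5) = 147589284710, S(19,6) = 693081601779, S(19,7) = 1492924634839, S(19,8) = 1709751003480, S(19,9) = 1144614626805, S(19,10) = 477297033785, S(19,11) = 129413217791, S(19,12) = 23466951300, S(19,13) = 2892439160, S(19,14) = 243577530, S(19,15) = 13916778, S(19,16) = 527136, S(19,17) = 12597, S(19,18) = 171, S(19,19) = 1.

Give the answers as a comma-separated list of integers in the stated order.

@20  (20,1):1·1+0→1, (20,2):262143·2+1→524287, (20,3):193448101·3+262143→580606446, (20,4):11259666950·4+193448101→45232115901, (20,5):147589284710·5+11259666950→749206090500, (20,6):693081601779·6+147589284710→4306078895384, (20,7):1492924634839·7+693081601779→11143554045652, (20,8):1709751003480·8+1492924634839→15170932662679, (20,9):1144614626805·9+1709751003480→12011282644725, (20,10):477297033785·10+1144614626805→5917584964655, (20,11):129413217791·11+477297033785→1900842429486, (20,12):23466951300·12+129413217791→411016633391, (20,13):2892439160·13+23466951300→61068660380, (20,14):243577530·14+2892439160→6302524580, (20,15):13916778·15+243577530→452329200, (20,16):527136·16+13916778→22350954, (20,17):12597·17+527136→741285, (20,18):171·18+12597→15675, (20,19):1·19+171→190, (20,20):0·20+1→1
@21  (21,1):1·1+0→1, (21,2):524287·2+1→1048575, (21,3):580606446·3+524287→1742343625, (21,4):45232115901·4+580606446→181509070050, (21,5):749206090500·5+45232115901→3791262568401, (21,6):4306078895384·6+749206090500→26585679462804, (21,7):11143554045652·7+4306078895384→82310957214948, (21,8):15170932662679·8+11143554045652→132511015347084, (21,9):12011282644725·9+15170932662679→123272476465204, (21,10):5917584964655·10+12011282644725→71187132291275, (21,11):1900842429486·11+5917584964655→26826851689001, (21,12):411016633391·12+1900842429486→6833042030178, (21,13):61068660380·13+411016633391→1204909218331, (21,14):6302524580·14+61068660380→149304004500, (21,15):452329200·15+6302524580→13087462580, (21,16):22350954·16+452329200→809944464, (21,17):741285·17+22350954→34952799, (21,18):15675·18+741285→1023435, (21,19):190·19+15675→19285, (21,20):1·20+190→210, (21,21):0·21+1→1
B_20 = ΣS(20,k) = 1+524287+580606446+45232115901+749206090500+4306078895384+11143554045652+15170932662679+12011282644725+5917584964655+1900842429486+411016633391+61068660380+6302524580+452329200+22350954+741285+15675+190+1 = 51724158235372
B_21 = ΣS(21,k) = 1+1048575+1742343625+181509070050+3791262568401+26585679462804+82310957214948+132511015347084+123272476465204+71187132291275+26826851689001+6833042030178+1204909218331+149304004500+13087462580+809944464+34952799+1023435+19285+210+1 = 474869816156751

51724158235372, 474869816156751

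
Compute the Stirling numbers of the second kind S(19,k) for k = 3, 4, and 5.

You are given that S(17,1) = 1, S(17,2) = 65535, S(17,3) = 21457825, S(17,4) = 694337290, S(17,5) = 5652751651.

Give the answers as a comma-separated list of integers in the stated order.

193448101, 11259666950, 147589284710

@18  (18,2):65535·2+1→131071, (18,3):21457825·3+65535→64439010, (18,4):694337290·4+21457825→2798806985, (18,5):5652751651·5+694337290→28958095545
@19  (19,3):64439010·3+131071→193448101, (19,4):2798806985·4+64439010→11259666950, (19,5):28958095545·5+2798806985→147589284710
Read S(19,3) = 193448101, S(19,4) = 11259666950, S(19,5) = 147589284710.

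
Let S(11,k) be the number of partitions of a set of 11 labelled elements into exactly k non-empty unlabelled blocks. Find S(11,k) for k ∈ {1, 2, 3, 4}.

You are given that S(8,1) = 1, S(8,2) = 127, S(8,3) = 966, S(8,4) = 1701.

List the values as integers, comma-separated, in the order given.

1, 1023, 28501, 145750

@9  (9,1):1·1+0→1, (9,2):127·2+1→255, (9,3):966·3+127→3025, (9,4):1701·4+966→7770
@10  (10,1):1·1+0→1, (10,2):255·2+1→511, (10,3):3025·3+255→9330, (10,4):7770·4+3025→34105
@11  (11,1):1·1+0→1, (11,2):511·2+1→1023, (11,3):9330·3+511→28501, (11,4):34105·4+9330→145750
Read S(11,1) = 1, S(11,2) = 1023, S(11,3) = 28501, S(11,4) = 145750.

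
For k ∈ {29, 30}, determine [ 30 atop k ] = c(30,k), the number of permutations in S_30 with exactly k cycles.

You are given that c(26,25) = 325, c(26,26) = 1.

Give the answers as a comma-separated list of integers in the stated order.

row 27: T[27][26]=26·1+325=351  T[27][27]=26·0+1=1
row 28: T[28][27]=27·1+351=378  T[28][28]=27·0+1=1
row 29: T[29][28]=28·1+378=406  T[29][29]=28·0+1=1
row 30: T[30][29]=29·1+406=435  T[30][30]=29·0+1=1
Read c(30,29) = 435, c(30,30) = 1.

435, 1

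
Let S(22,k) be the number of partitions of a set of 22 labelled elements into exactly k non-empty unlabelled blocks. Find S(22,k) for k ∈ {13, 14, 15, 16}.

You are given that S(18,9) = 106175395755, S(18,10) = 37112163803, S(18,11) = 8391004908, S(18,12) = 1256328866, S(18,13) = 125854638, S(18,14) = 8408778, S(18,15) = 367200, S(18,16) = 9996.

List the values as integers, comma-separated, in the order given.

22496861868481, 3295165281331, 345615943200, 26046574004

i=19: T(19,10)=106175395755+10·37112163803=477297033785 | T(19,11)=37112163803+11·8391004908=129413217791 | T(19,12)=8391004908+12·1256328866=23466951300 | T(19,13)=1256328866+13·125854638=2892439160 | T(19,14)=125854638+14·8408778=243577530 | T(19,15)=8408778+15·367200=13916778 | T(19,16)=367200+16·9996=527136
i=20: T(20,11)=477297033785+11·129413217791=1900842429486 | T(20,12)=129413217791+12·23466951300=411016633391 | T(20,13)=23466951300+13·2892439160=61068660380 | T(20,14)=2892439160+14·243577530=6302524580 | T(20,15)=243577530+15·13916778=452329200 | T(20,16)=13916778+16·527136=22350954
i=21: T(21,12)=1900842429486+12·411016633391=6833042030178 | T(21,13)=411016633391+13·61068660380=1204909218331 | T(21,14)=61068660380+14·6302524580=149304004500 | T(21,15)=6302524580+15·452329200=13087462580 | T(21,16)=452329200+16·22350954=809944464
i=22: T(22,13)=6833042030178+13·1204909218331=22496861868481 | T(22,14)=1204909218331+14·149304004500=3295165281331 | T(22,15)=149304004500+15·13087462580=345615943200 | T(22,16)=13087462580+16·809944464=26046574004
Read S(22,13) = 22496861868481, S(22,14) = 3295165281331, S(22,15) = 345615943200, S(22,16) = 26046574004.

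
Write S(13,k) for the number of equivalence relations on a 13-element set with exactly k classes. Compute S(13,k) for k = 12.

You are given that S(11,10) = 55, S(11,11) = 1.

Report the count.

r12: T_12,11=11×1+55=66; T_12,12=12×0+1=1
r13: T_13,12=12×1+66=78
Read S(13,12) = 78.

78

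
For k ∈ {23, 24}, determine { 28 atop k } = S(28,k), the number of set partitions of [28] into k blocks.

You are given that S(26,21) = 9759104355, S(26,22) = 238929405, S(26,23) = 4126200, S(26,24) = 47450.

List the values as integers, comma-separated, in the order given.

22693687380, 460192005

i=27: T(27,22)=9759104355+22·238929405=15015551265 | T(27,23)=238929405+23·4126200=333832005 | T(27,24)=4126200+24·47450=5265000
i=28: T(28,23)=15015551265+23·333832005=22693687380 | T(28,24)=333832005+24·5265000=460192005
Read S(28,23) = 22693687380, S(28,24) = 460192005.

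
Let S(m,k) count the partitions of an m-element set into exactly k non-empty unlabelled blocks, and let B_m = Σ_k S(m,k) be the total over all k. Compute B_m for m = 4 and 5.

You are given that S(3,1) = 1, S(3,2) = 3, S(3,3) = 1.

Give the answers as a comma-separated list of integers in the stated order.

15, 52

row 4: T[4][1]=1·1+0=1  T[4][2]=2·3+1=7  T[4][3]=3·1+3=6  T[4][4]=4·0+1=1
row 5: T[5][1]=1·1+0=1  T[5][2]=2·7+1=15  T[5][3]=3·6+7=25  T[5][4]=4·1+6=10  T[5][5]=5·0+1=1
B_4 = ΣS(4,k) = 1+7+6+1 = 15
B_5 = ΣS(5,k) = 1+15+25+10+1 = 52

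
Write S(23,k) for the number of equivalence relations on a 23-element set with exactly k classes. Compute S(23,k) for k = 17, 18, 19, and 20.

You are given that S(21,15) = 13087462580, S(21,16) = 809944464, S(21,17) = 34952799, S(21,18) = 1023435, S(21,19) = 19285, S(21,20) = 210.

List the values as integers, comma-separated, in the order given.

49916988803, 2364885369, 79781779, 1859550

@22  (22,16):809944464·16+13087462580→26046574004, (22,17):34952799·17+809944464→1404142047, (22,18):1023435·18+34952799→53374629, (22,19):19285·19+1023435→1389850, (22,20):210·20+19285→23485
@23  (23,17):1404142047·17+26046574004→49916988803, (23,18):53374629·18+1404142047→2364885369, (23,19):1389850·19+53374629→79781779, (23,20):23485·20+1389850→1859550
Read S(23,17) = 49916988803, S(23,18) = 2364885369, S(23,19) = 79781779, S(23,20) = 1859550.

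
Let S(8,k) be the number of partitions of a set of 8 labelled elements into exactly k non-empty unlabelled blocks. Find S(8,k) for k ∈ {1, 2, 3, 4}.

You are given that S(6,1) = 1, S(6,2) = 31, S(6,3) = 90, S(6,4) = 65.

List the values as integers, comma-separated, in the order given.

1, 127, 966, 1701

[7] T[7,1]:1*1+0=1 · T[7,2]:2*31+1=63 · T[7,3]:3*90+31=301 · T[7,4]:4*65+90=350
[8] T[8,1]:1*1+0=1 · T[8,2]:2*63+1=127 · T[8,3]:3*301+63=966 · T[8,4]:4*350+301=1701
Read S(8,1) = 1, S(8,2) = 127, S(8,3) = 966, S(8,4) = 1701.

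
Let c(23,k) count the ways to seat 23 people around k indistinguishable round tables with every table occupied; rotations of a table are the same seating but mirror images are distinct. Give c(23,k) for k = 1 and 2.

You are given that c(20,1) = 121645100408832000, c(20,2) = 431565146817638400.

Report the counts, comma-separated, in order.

i=21: T(21,1)=0+20·121645100408832000=2432902008176640000 | T(21,2)=121645100408832000+20·431565146817638400=8752948036761600000
i=22: T(22,1)=0+21·2432902008176640000=51090942171709440000 | T(22,2)=2432902008176640000+21·8752948036761600000=186244810780170240000
i=23: T(23,1)=0+22·51090942171709440000=1124000727777607680000 | T(23,2)=51090942171709440000+22·186244810780170240000=4148476779335454720000
Read c(23,1) = 1124000727777607680000, c(23,2) = 4148476779335454720000.

1124000727777607680000, 4148476779335454720000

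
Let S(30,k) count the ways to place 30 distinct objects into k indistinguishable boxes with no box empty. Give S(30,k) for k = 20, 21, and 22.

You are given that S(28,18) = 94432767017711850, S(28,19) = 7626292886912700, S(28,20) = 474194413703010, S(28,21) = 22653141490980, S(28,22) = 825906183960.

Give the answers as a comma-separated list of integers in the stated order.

@29  (29,19):7626292886912700·19+94432767017711850→239332331869053150, (29,20):474194413703010·20+7626292886912700→17110181160972900, (29,21):22653141490980·21+474194413703010→949910385013590, (29,22):825906183960·22+22653141490980→40823077538100
@30  (30,20):17110181160972900·20+239332331869053150→581535955088511150, (30,21):949910385013590·21+17110181160972900→37058299246258290, (30,22):40823077538100·22+949910385013590→1848018090851790
Read S(30,20) = 581535955088511150, S(30,21) = 37058299246258290, S(30,22) = 1848018090851790.

581535955088511150, 37058299246258290, 1848018090851790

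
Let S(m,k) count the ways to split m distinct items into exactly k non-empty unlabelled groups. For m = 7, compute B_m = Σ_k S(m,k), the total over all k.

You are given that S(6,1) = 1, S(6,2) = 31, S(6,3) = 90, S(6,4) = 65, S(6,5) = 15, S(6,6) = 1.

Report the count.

i=7: T(7,1)=0+1·1=1 | T(7,2)=1+2·31=63 | T(7,3)=31+3·90=301 | T(7,4)=90+4·65=350 | T(7,5)=65+5·15=140 | T(7,6)=15+6·1=21 | T(7,7)=1+7·0=1
B_7 = ΣS(7,k) = 1+63+301+350+140+21+1 = 877

877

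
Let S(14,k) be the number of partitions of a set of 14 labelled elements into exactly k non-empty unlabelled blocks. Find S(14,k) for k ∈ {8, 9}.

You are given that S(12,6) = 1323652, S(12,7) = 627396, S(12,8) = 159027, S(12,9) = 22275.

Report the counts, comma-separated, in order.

[13] T[13,7]:7*627396+1323652=5715424 · T[13,8]:8*159027+627396=1899612 · T[13,9]:9*22275+159027=359502
[14] T[14,8]:8*1899612+5715424=20912320 · T[14,9]:9*359502+1899612=5135130
Read S(14,8) = 20912320, S(14,9) = 5135130.

20912320, 5135130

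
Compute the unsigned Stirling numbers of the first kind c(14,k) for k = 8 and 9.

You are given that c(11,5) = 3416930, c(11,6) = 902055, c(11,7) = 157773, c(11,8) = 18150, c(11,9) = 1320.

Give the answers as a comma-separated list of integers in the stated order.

135036473, 16669653

r12: T_12,6=11×902055+3416930=13339535; T_12,7=11×157773+902055=2637558; T_12,8=11×18150+157773=357423; T_12,9=11×1320+18150=32670
r13: T_13,7=12×2637558+13339535=44990231; T_13,8=12×357423+2637558=6926634; T_13,9=12×32670+357423=749463
r14: T_14,8=13×6926634+44990231=135036473; T_14,9=13×749463+6926634=16669653
Read c(14,8) = 135036473, c(14,9) = 16669653.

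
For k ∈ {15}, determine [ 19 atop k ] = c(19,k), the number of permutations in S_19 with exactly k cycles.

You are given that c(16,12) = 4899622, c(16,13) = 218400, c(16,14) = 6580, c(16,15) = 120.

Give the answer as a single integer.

22323822

r17: T_17,13=16×218400+4899622=8394022; T_17,14=16×6580+218400=323680; T_17,15=16×120+6580=8500
r18: T_18,14=17×323680+8394022=13896582; T_18,15=17×8500+323680=468180
r19: T_19,15=18×468180+13896582=22323822
Read c(19,15) = 22323822.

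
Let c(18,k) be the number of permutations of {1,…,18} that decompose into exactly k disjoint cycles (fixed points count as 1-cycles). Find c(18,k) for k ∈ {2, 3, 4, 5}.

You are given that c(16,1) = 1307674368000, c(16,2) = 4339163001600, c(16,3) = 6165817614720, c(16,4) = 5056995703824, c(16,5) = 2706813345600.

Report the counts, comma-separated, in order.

1223405590579200, 1821602444624640, 1583313975727488, 909299905844112

r17: T_17,1=16×1307674368000+0=20922789888000; T_17,2=16×4339163001600+1307674368000=70734282393600; T_17,3=16×6165817614720+4339163001600=102992244837120; T_17,4=16×5056995703824+6165817614720=87077748875904; T_17,5=16×2706813345600+5056995703824=48366009233424
r18: T_18,2=17×70734282393600+20922789888000=1223405590579200; T_18,3=17×102992244837120+70734282393600=1821602444624640; T_18,4=17×87077748875904+102992244837120=1583313975727488; T_18,5=17×48366009233424+87077748875904=909299905844112
Read c(18,2) = 1223405590579200, c(18,3) = 1821602444624640, c(18,4) = 1583313975727488, c(18,5) = 909299905844112.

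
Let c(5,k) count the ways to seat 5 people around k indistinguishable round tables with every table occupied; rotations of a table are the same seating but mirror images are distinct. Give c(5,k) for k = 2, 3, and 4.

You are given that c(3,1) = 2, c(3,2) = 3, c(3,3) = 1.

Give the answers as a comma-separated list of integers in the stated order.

50, 35, 10

@4  (4,1):2·3+0→6, (4,2):3·3+2→11, (4,3):1·3+3→6, (4,4):0·3+1→1
@5  (5,2):11·4+6→50, (5,3):6·4+11→35, (5,4):1·4+6→10
Read c(5,2) = 50, c(5,3) = 35, c(5,4) = 10.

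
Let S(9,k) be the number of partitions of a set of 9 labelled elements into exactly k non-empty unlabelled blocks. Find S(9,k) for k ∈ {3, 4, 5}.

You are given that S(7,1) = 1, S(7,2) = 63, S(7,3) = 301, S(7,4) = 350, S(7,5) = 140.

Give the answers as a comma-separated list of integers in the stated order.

3025, 7770, 6951

@8  (8,2):63·2+1→127, (8,3):301·3+63→966, (8,4):350·4+301→1701, (8,5):140·5+350→1050
@9  (9,3):966·3+127→3025, (9,4):1701·4+966→7770, (9,5):1050·5+1701→6951
Read S(9,3) = 3025, S(9,4) = 7770, S(9,5) = 6951.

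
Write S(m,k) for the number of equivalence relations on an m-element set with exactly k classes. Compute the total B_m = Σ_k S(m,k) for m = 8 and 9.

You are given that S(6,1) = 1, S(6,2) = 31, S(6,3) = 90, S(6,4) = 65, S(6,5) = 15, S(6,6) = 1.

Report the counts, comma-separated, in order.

4140, 21147

@7  (7,1):1·1+0→1, (7,2):31·2+1→63, (7,3):90·3+31→301, (7,4):65·4+90→350, (7,5):15·5+65→140, (7,6):1·6+15→21, (7,7):0·7+1→1
@8  (8,1):1·1+0→1, (8,2):63·2+1→127, (8,3):301·3+63→966, (8,4):350·4+301→1701, (8,5):140·5+350→1050, (8,6):21·6+140→266, (8,7):1·7+21→28, (8,8):0·8+1→1
@9  (9,1):1·1+0→1, (9,2):127·2+1→255, (9,3):966·3+127→3025, (9,4):1701·4+966→7770, (9,5):1050·5+1701→6951, (9,6):266·6+1050→2646, (9,7):28·7+266→462, (9,8):1·8+28→36, (9,9):0·9+1→1
B_8 = ΣS(8,k) = 1+127+966+1701+1050+266+28+1 = 4140
B_9 = ΣS(9,k) = 1+255+3025+7770+6951+2646+462+36+1 = 21147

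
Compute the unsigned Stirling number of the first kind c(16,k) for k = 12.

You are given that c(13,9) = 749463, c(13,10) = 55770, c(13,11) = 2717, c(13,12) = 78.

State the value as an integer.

i=14: T(14,10)=749463+13·55770=1474473 | T(14,11)=55770+13·2717=91091 | T(14,12)=2717+13·78=3731
i=15: T(15,11)=1474473+14·91091=2749747 | T(15,12)=91091+14·3731=143325
i=16: T(16,12)=2749747+15·143325=4899622
Read c(16,12) = 4899622.

4899622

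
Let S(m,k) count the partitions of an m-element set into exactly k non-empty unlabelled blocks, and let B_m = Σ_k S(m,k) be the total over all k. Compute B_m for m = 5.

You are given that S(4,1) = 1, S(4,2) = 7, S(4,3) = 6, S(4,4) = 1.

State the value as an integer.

i=5: T(5,1)=0+1·1=1 | T(5,2)=1+2·7=15 | T(5,3)=7+3·6=25 | T(5,4)=6+4·1=10 | T(5,5)=1+5·0=1
B_5 = ΣS(5,k) = 1+15+25+10+1 = 52

52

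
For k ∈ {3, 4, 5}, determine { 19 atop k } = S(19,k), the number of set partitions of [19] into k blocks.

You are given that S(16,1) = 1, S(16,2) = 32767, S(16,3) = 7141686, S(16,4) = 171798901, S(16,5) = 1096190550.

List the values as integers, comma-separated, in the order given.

i=17: T(17,1)=0+1·1=1 | T(17,2)=1+2·32767=65535 | T(17,3)=32767+3·7141686=21457825 | T(17,4)=7141686+4·171798901=694337290 | T(17,5)=171798901+5·1096190550=5652751651
i=18: T(18,2)=1+2·65535=131071 | T(18,3)=65535+3·21457825=64439010 | T(18,4)=21457825+4·694337290=2798806985 | T(18,5)=694337290+5·5652751651=28958095545
i=19: T(19,3)=131071+3·64439010=193448101 | T(19,4)=64439010+4·2798806985=11259666950 | T(19,5)=2798806985+5·28958095545=147589284710
Read S(19,3) = 193448101, S(19,4) = 11259666950, S(19,5) = 147589284710.

193448101, 11259666950, 147589284710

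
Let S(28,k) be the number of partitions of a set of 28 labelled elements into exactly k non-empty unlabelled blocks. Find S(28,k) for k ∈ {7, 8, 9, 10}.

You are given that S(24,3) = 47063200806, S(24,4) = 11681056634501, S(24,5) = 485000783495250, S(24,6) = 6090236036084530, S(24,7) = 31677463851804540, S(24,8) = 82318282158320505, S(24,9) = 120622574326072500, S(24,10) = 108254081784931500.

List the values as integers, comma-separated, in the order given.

i=25: T(25,4)=47063200806+4·11681056634501=46771289738810 | T(25,5)=11681056634501+5·485000783495250=2436684974110751 | T(25,6)=485000783495250+6·6090236036084530=37026417000002430 | T(25,7)=6090236036084530+7·31677463851804540=227832482998716310 | T(25,8)=31677463851804540+8·82318282158320505=690223721118368580 | T(25,9)=82318282158320505+9·120622574326072500=1167921451092973005 | T(25,10)=120622574326072500+10·108254081784931500=1203163392175387500
i=26: T(26,5)=46771289738810+5·2436684974110751=12230196160292565 | T(26,6)=2436684974110751+6·37026417000002430=224595186974125331 | T(26,7)=37026417000002430+7·227832482998716310=1631853797991016600 | T(26,8)=227832482998716310+8·690223721118368580=5749622251945664950 | T(26,9)=690223721118368580+9·1167921451092973005=11201516780955125625 | T(26,10)=1167921451092973005+10·1203163392175387500=13199555372846848005
i=27: T(27,6)=12230196160292565+6·224595186974125331=1359801318005044551 | T(27,7)=224595186974125331+7·1631853797991016600=11647571772911241531 | T(27,8)=1631853797991016600+8·5749622251945664950=47628831813556336200 | T(27,9)=5749622251945664950+9·11201516780955125625=106563273280541795575 | T(27,10)=11201516780955125625+10·13199555372846848005=143197070509423605675
i=28: T(28,7)=1359801318005044551+7·11647571772911241531=82892803728383735268 | T(28,8)=11647571772911241531+8·47628831813556336200=392678226281361931131 | T(28,9)=47628831813556336200+9·106563273280541795575=1006698291338432496375 | T(28,10)=106563273280541795575+10·143197070509423605675=1538533978374777852325
Read S(28,7) = 82892803728383735268, S(28,8) = 392678226281361931131, S(28,9) = 1006698291338432496375, S(28,10) = 1538533978374777852325.

82892803728383735268, 392678226281361931131, 1006698291338432496375, 1538533978374777852325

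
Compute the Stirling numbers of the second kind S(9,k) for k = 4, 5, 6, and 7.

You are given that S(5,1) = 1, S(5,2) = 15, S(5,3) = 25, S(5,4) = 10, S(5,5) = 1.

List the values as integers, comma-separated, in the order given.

7770, 6951, 2646, 462

row 6: T[6][1]=1·1+0=1  T[6][2]=2·15+1=31  T[6][3]=3·25+15=90  T[6][4]=4·10+25=65  T[6][5]=5·1+10=15  T[6][6]=6·0+1=1
row 7: T[7][2]=2·31+1=63  T[7][3]=3·90+31=301  T[7][4]=4·65+90=350  T[7][5]=5·15+65=140  T[7][6]=6·1+15=21  T[7][7]=7·0+1=1
row 8: T[8][3]=3·301+63=966  T[8][4]=4·350+301=1701  T[8][5]=5·140+350=1050  T[8][6]=6·21+140=266  T[8][7]=7·1+21=28
row 9: T[9][4]=4·1701+966=7770  T[9][5]=5·1050+1701=6951  T[9][6]=6·266+1050=2646  T[9][7]=7·28+266=462
Read S(9,4) = 7770, S(9,5) = 6951, S(9,6) = 2646, S(9,7) = 462.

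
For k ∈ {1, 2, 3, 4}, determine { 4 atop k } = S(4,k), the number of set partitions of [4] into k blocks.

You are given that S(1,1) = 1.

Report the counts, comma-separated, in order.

i=2: T(2,1)=0+1·1=1 | T(2,2)=1+2·0=1
i=3: T(3,1)=0+1·1=1 | T(3,2)=1+2·1=3 | T(3,3)=1+3·0=1
i=4: T(4,1)=0+1·1=1 | T(4,2)=1+2·3=7 | T(4,3)=3+3·1=6 | T(4,4)=1+4·0=1
Read S(4,1) = 1, S(4,2) = 7, S(4,3) = 6, S(4,4) = 1.

1, 7, 6, 1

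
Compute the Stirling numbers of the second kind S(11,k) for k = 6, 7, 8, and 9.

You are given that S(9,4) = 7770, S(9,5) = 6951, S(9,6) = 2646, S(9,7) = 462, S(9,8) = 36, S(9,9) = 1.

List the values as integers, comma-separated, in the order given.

179487, 63987, 11880, 1155

i=10: T(10,5)=7770+5·6951=42525 | T(10,6)=6951+6·2646=22827 | T(10,7)=2646+7·462=5880 | T(10,8)=462+8·36=750 | T(10,9)=36+9·1=45
i=11: T(11,6)=42525+6·22827=179487 | T(11,7)=22827+7·5880=63987 | T(11,8)=5880+8·750=11880 | T(11,9)=750+9·45=1155
Read S(11,6) = 179487, S(11,7) = 63987, S(11,8) = 11880, S(11,9) = 1155.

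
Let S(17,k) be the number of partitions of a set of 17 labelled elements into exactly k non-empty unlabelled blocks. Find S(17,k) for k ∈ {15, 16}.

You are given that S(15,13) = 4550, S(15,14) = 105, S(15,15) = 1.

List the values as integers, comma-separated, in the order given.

i=16: T(16,14)=4550+14·105=6020 | T(16,15)=105+15·1=120 | T(16,16)=1+16·0=1
i=17: T(17,15)=6020+15·120=7820 | T(17,16)=120+16·1=136
Read S(17,15) = 7820, S(17,16) = 136.

7820, 136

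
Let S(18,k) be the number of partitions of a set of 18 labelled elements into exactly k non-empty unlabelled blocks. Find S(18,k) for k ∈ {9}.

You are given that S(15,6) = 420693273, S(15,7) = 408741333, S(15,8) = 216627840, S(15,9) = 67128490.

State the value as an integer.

106175395755

[16] T[16,7]:7*408741333+420693273=3281882604 · T[16,8]:8*216627840+408741333=2141764053 · T[16,9]:9*67128490+216627840=820784250
[17] T[17,8]:8*2141764053+3281882604=20415995028 · T[17,9]:9*820784250+2141764053=9528822303
[18] T[18,9]:9*9528822303+20415995028=106175395755
Read S(18,9) = 106175395755.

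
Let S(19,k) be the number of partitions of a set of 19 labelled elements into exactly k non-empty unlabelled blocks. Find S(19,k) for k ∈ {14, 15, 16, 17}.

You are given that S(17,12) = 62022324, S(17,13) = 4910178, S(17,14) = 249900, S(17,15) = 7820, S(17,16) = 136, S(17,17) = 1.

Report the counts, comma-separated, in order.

243577530, 13916778, 527136, 12597

row 18: T[18][13]=13·4910178+62022324=125854638  T[18][14]=14·249900+4910178=8408778  T[18][15]=15·7820+249900=367200  T[18][16]=16·136+7820=9996  T[18][17]=17·1+136=153
row 19: T[19][14]=14·8408778+125854638=243577530  T[19][15]=15·367200+8408778=13916778  T[19][16]=16·9996+367200=527136  T[19][17]=17·153+9996=12597
Read S(19,14) = 243577530, S(19,15) = 13916778, S(19,16) = 527136, S(19,17) = 12597.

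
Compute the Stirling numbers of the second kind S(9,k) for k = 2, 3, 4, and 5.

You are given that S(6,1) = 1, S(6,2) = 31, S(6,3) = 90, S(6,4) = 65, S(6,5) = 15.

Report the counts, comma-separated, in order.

255, 3025, 7770, 6951

[7] T[7,1]:1*1+0=1 · T[7,2]:2*31+1=63 · T[7,3]:3*90+31=301 · T[7,4]:4*65+90=350 · T[7,5]:5*15+65=140
[8] T[8,1]:1*1+0=1 · T[8,2]:2*63+1=127 · T[8,3]:3*301+63=966 · T[8,4]:4*350+301=1701 · T[8,5]:5*140+350=1050
[9] T[9,2]:2*127+1=255 · T[9,3]:3*966+127=3025 · T[9,4]:4*1701+966=7770 · T[9,5]:5*1050+1701=6951
Read S(9,2) = 255, S(9,3) = 3025, S(9,4) = 7770, S(9,5) = 6951.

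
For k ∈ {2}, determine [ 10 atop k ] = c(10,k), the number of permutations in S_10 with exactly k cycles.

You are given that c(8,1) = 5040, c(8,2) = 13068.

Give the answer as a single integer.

[9] T[9,1]:8*5040+0=40320 · T[9,2]:8*13068+5040=109584
[10] T[10,2]:9*109584+40320=1026576
Read c(10,2) = 1026576.

1026576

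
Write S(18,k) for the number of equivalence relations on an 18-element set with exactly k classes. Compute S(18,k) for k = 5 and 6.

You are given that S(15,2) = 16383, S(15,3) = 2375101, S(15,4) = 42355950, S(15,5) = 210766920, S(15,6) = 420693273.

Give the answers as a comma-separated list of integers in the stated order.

@16  (16,3):2375101·3+16383→7141686, (16,4):42355950·4+2375101→171798901, (16,5):210766920·5+42355950→1096190550, (16,6):420693273·6+210766920→2734926558
@17  (17,4):171798901·4+7141686→694337290, (17,5):1096190550·5+171798901→5652751651, (17,6):2734926558·6+1096190550→17505749898
@18  (18,5):5652751651·5+694337290→28958095545, (18,6):17505749898·6+5652751651→110687251039
Read S(18,5) = 28958095545, S(18,6) = 110687251039.

28958095545, 110687251039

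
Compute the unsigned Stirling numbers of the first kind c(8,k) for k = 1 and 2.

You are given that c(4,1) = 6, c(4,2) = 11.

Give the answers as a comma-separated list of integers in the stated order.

[5] T[5,1]:4*6+0=24 · T[5,2]:4*11+6=50
[6] T[6,1]:5*24+0=120 · T[6,2]:5*50+24=274
[7] T[7,1]:6*120+0=720 · T[7,2]:6*274+120=1764
[8] T[8,1]:7*720+0=5040 · T[8,2]:7*1764+720=13068
Read c(8,1) = 5040, c(8,2) = 13068.

5040, 13068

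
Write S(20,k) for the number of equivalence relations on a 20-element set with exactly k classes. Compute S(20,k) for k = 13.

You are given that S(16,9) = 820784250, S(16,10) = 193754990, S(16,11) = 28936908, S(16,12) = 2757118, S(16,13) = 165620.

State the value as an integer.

@17  (17,10):193754990·10+820784250→2758334150, (17,11):28936908·11+193754990→512060978, (17,12):2757118·12+28936908→62022324, (17,13):165620·13+2757118→4910178
@18  (18,11):512060978·11+2758334150→8391004908, (18,12):62022324·12+512060978→1256328866, (18,13):4910178·13+62022324→125854638
@19  (19,12):1256328866·12+8391004908→23466951300, (19,13):125854638·13+1256328866→2892439160
@20  (20,13):2892439160·13+23466951300→61068660380
Read S(20,13) = 61068660380.

61068660380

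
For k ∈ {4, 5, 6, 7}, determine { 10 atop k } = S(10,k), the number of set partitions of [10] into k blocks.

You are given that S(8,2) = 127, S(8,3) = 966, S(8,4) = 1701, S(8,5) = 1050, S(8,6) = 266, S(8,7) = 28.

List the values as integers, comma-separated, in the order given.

r9: T_9,3=3×966+127=3025; T_9,4=4×1701+966=7770; T_9,5=5×1050+1701=6951; T_9,6=6×266+1050=2646; T_9,7=7×28+266=462
r10: T_10,4=4×7770+3025=34105; T_10,5=5×6951+7770=42525; T_10,6=6×2646+6951=22827; T_10,7=7×462+2646=5880
Read S(10,4) = 34105, S(10,5) = 42525, S(10,6) = 22827, S(10,7) = 5880.

34105, 42525, 22827, 5880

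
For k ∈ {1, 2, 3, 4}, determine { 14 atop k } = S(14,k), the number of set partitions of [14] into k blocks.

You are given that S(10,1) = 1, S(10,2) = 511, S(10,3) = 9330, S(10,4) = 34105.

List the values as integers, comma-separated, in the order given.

row 11: T[11][1]=1·1+0=1  T[11][2]=2·511+1=1023  T[11][3]=3·9330+511=28501  T[11][4]=4·34105+9330=145750
row 12: T[12][1]=1·1+0=1  T[12][2]=2·1023+1=2047  T[12][3]=3·28501+1023=86526  T[12][4]=4·145750+28501=611501
row 13: T[13][1]=1·1+0=1  T[13][2]=2·2047+1=4095  T[13][3]=3·86526+2047=261625  T[13][4]=4·611501+86526=2532530
row 14: T[14][1]=1·1+0=1  T[14][2]=2·4095+1=8191  T[14][3]=3·261625+4095=788970  T[14][4]=4·2532530+261625=10391745
Read S(14,1) = 1, S(14,2) = 8191, S(14,3) = 788970, S(14,4) = 10391745.

1, 8191, 788970, 10391745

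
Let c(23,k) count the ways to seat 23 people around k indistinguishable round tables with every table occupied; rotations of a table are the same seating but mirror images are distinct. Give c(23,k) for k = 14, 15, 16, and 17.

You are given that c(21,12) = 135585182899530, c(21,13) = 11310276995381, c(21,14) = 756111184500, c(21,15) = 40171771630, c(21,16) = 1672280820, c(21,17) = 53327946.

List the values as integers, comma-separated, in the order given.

971250460939913, 62382416421941, 3256091103430, 136717357942

r22: T_22,13=21×11310276995381+135585182899530=373100999802531; T_22,14=21×756111184500+11310276995381=27188611869881; T_22,15=21×40171771630+756111184500=1599718388730; T_22,16=21×1672280820+40171771630=75289668850; T_22,17=21×53327946+1672280820=2792167686
r23: T_23,14=22×27188611869881+373100999802531=971250460939913; T_23,15=22×1599718388730+27188611869881=62382416421941; T_23,16=22×75289668850+1599718388730=3256091103430; T_23,17=22×2792167686+75289668850=136717357942
Read c(23,14) = 971250460939913, c(23,15) = 62382416421941, c(23,16) = 3256091103430, c(23,17) = 136717357942.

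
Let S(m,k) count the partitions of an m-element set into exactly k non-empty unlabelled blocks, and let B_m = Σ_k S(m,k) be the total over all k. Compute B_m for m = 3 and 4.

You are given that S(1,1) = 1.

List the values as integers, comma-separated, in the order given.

row 2: T[2][1]=1·1+0=1  T[2][2]=2·0+1=1
row 3: T[3][1]=1·1+0=1  T[3][2]=2·1+1=3  T[3][3]=3·0+1=1
row 4: T[4][1]=1·1+0=1  T[4][2]=2·3+1=7  T[4][3]=3·1+3=6  T[4][4]=4·0+1=1
B_3 = ΣS(3,k) = 1+3+1 = 5
B_4 = ΣS(4,k) = 1+7+6+1 = 15

5, 15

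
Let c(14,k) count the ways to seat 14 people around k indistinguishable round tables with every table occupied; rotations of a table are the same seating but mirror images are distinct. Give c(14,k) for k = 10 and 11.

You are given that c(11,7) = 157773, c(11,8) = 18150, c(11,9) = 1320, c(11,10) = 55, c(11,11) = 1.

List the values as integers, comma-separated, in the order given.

i=12: T(12,8)=157773+11·18150=357423 | T(12,9)=18150+11·1320=32670 | T(12,10)=1320+11·55=1925 | T(12,11)=55+11·1=66
i=13: T(13,9)=357423+12·32670=749463 | T(13,10)=32670+12·1925=55770 | T(13,11)=1925+12·66=2717
i=14: T(14,10)=749463+13·55770=1474473 | T(14,11)=55770+13·2717=91091
Read c(14,10) = 1474473, c(14,11) = 91091.

1474473, 91091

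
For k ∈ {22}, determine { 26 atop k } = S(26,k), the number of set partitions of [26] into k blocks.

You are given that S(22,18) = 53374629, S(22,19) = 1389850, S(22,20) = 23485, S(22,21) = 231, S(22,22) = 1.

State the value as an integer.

[23] T[23,19]:19*1389850+53374629=79781779 · T[23,20]:20*23485+1389850=1859550 · T[23,21]:21*231+23485=28336 · T[23,22]:22*1+231=253
[24] T[24,20]:20*1859550+79781779=116972779 · T[24,21]:21*28336+1859550=2454606 · T[24,22]:22*253+28336=33902
[25] T[25,21]:21*2454606+116972779=168519505 · T[25,22]:22*33902+2454606=3200450
[26] T[26,22]:22*3200450+168519505=238929405
Read S(26,22) = 238929405.

238929405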